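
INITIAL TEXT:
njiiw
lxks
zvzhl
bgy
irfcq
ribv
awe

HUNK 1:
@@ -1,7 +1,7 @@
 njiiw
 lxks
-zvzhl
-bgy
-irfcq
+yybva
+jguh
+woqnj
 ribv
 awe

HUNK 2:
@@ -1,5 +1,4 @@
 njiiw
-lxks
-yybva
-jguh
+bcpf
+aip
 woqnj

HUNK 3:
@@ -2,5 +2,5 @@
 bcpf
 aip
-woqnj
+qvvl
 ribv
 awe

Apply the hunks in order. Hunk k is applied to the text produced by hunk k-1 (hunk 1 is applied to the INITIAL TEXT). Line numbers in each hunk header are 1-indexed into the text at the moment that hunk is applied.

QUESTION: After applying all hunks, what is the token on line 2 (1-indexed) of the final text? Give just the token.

Hunk 1: at line 1 remove [zvzhl,bgy,irfcq] add [yybva,jguh,woqnj] -> 7 lines: njiiw lxks yybva jguh woqnj ribv awe
Hunk 2: at line 1 remove [lxks,yybva,jguh] add [bcpf,aip] -> 6 lines: njiiw bcpf aip woqnj ribv awe
Hunk 3: at line 2 remove [woqnj] add [qvvl] -> 6 lines: njiiw bcpf aip qvvl ribv awe
Final line 2: bcpf

Answer: bcpf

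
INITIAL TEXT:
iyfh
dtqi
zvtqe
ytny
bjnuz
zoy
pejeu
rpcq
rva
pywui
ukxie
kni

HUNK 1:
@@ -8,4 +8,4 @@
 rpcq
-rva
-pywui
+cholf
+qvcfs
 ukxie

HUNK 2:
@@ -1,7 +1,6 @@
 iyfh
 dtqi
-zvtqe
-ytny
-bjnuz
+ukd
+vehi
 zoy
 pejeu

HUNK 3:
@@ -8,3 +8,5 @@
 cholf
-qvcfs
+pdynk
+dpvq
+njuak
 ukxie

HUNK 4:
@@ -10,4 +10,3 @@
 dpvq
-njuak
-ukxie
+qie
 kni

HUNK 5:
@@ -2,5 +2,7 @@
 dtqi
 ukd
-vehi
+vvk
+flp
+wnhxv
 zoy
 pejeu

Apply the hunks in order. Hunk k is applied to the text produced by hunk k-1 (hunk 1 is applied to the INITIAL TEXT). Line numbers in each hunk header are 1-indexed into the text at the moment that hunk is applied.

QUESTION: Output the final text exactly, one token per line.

Hunk 1: at line 8 remove [rva,pywui] add [cholf,qvcfs] -> 12 lines: iyfh dtqi zvtqe ytny bjnuz zoy pejeu rpcq cholf qvcfs ukxie kni
Hunk 2: at line 1 remove [zvtqe,ytny,bjnuz] add [ukd,vehi] -> 11 lines: iyfh dtqi ukd vehi zoy pejeu rpcq cholf qvcfs ukxie kni
Hunk 3: at line 8 remove [qvcfs] add [pdynk,dpvq,njuak] -> 13 lines: iyfh dtqi ukd vehi zoy pejeu rpcq cholf pdynk dpvq njuak ukxie kni
Hunk 4: at line 10 remove [njuak,ukxie] add [qie] -> 12 lines: iyfh dtqi ukd vehi zoy pejeu rpcq cholf pdynk dpvq qie kni
Hunk 5: at line 2 remove [vehi] add [vvk,flp,wnhxv] -> 14 lines: iyfh dtqi ukd vvk flp wnhxv zoy pejeu rpcq cholf pdynk dpvq qie kni

Answer: iyfh
dtqi
ukd
vvk
flp
wnhxv
zoy
pejeu
rpcq
cholf
pdynk
dpvq
qie
kni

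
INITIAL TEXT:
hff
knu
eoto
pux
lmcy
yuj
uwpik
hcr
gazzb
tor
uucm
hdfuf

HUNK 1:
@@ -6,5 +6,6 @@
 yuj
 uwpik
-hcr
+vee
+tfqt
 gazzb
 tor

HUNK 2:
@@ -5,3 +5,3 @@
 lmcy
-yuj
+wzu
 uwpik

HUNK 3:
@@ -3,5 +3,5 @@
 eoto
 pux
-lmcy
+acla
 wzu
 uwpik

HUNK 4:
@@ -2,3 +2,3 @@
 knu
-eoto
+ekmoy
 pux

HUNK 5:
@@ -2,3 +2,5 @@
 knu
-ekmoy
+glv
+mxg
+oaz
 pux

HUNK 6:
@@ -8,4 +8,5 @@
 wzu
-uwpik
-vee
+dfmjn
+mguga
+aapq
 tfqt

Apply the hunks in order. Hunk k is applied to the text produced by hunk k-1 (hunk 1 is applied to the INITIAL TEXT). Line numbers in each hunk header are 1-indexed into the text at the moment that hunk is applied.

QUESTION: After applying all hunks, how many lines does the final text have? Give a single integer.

Answer: 16

Derivation:
Hunk 1: at line 6 remove [hcr] add [vee,tfqt] -> 13 lines: hff knu eoto pux lmcy yuj uwpik vee tfqt gazzb tor uucm hdfuf
Hunk 2: at line 5 remove [yuj] add [wzu] -> 13 lines: hff knu eoto pux lmcy wzu uwpik vee tfqt gazzb tor uucm hdfuf
Hunk 3: at line 3 remove [lmcy] add [acla] -> 13 lines: hff knu eoto pux acla wzu uwpik vee tfqt gazzb tor uucm hdfuf
Hunk 4: at line 2 remove [eoto] add [ekmoy] -> 13 lines: hff knu ekmoy pux acla wzu uwpik vee tfqt gazzb tor uucm hdfuf
Hunk 5: at line 2 remove [ekmoy] add [glv,mxg,oaz] -> 15 lines: hff knu glv mxg oaz pux acla wzu uwpik vee tfqt gazzb tor uucm hdfuf
Hunk 6: at line 8 remove [uwpik,vee] add [dfmjn,mguga,aapq] -> 16 lines: hff knu glv mxg oaz pux acla wzu dfmjn mguga aapq tfqt gazzb tor uucm hdfuf
Final line count: 16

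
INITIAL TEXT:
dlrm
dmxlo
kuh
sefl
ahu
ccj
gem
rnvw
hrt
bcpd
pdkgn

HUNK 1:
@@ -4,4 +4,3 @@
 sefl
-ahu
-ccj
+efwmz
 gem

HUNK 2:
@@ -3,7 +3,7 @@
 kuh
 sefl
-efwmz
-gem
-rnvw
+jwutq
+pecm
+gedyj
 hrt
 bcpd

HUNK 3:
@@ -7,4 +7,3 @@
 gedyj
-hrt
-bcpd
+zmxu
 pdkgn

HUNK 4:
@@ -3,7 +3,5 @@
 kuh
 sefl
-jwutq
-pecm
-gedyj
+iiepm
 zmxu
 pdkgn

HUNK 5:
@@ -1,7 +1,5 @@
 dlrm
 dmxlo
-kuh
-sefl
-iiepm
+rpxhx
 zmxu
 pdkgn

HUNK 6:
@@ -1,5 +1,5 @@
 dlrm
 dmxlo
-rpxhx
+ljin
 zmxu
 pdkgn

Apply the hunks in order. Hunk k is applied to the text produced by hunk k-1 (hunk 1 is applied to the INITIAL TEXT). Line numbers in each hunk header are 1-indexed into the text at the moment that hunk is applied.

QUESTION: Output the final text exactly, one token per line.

Answer: dlrm
dmxlo
ljin
zmxu
pdkgn

Derivation:
Hunk 1: at line 4 remove [ahu,ccj] add [efwmz] -> 10 lines: dlrm dmxlo kuh sefl efwmz gem rnvw hrt bcpd pdkgn
Hunk 2: at line 3 remove [efwmz,gem,rnvw] add [jwutq,pecm,gedyj] -> 10 lines: dlrm dmxlo kuh sefl jwutq pecm gedyj hrt bcpd pdkgn
Hunk 3: at line 7 remove [hrt,bcpd] add [zmxu] -> 9 lines: dlrm dmxlo kuh sefl jwutq pecm gedyj zmxu pdkgn
Hunk 4: at line 3 remove [jwutq,pecm,gedyj] add [iiepm] -> 7 lines: dlrm dmxlo kuh sefl iiepm zmxu pdkgn
Hunk 5: at line 1 remove [kuh,sefl,iiepm] add [rpxhx] -> 5 lines: dlrm dmxlo rpxhx zmxu pdkgn
Hunk 6: at line 1 remove [rpxhx] add [ljin] -> 5 lines: dlrm dmxlo ljin zmxu pdkgn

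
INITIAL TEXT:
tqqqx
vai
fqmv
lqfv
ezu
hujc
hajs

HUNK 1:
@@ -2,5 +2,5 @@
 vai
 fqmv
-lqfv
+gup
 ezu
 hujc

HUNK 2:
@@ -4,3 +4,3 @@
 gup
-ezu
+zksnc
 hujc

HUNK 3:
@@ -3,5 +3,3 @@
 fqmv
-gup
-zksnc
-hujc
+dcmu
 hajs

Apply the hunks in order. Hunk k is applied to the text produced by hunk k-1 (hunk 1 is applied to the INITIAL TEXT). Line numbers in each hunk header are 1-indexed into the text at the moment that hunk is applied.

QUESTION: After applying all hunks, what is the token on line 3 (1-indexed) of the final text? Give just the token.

Answer: fqmv

Derivation:
Hunk 1: at line 2 remove [lqfv] add [gup] -> 7 lines: tqqqx vai fqmv gup ezu hujc hajs
Hunk 2: at line 4 remove [ezu] add [zksnc] -> 7 lines: tqqqx vai fqmv gup zksnc hujc hajs
Hunk 3: at line 3 remove [gup,zksnc,hujc] add [dcmu] -> 5 lines: tqqqx vai fqmv dcmu hajs
Final line 3: fqmv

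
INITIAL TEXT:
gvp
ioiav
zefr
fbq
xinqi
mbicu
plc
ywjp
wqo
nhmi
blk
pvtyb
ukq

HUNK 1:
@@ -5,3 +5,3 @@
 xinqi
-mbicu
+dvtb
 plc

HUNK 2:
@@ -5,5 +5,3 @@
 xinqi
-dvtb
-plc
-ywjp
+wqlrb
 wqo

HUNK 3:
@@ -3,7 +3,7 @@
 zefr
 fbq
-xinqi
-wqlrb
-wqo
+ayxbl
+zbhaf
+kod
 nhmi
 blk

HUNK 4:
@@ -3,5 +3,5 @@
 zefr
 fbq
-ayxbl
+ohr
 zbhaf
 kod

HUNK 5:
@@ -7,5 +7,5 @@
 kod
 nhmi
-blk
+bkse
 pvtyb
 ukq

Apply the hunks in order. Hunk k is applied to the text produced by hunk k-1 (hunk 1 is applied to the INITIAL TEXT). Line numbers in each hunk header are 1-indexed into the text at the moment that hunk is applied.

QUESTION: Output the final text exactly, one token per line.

Hunk 1: at line 5 remove [mbicu] add [dvtb] -> 13 lines: gvp ioiav zefr fbq xinqi dvtb plc ywjp wqo nhmi blk pvtyb ukq
Hunk 2: at line 5 remove [dvtb,plc,ywjp] add [wqlrb] -> 11 lines: gvp ioiav zefr fbq xinqi wqlrb wqo nhmi blk pvtyb ukq
Hunk 3: at line 3 remove [xinqi,wqlrb,wqo] add [ayxbl,zbhaf,kod] -> 11 lines: gvp ioiav zefr fbq ayxbl zbhaf kod nhmi blk pvtyb ukq
Hunk 4: at line 3 remove [ayxbl] add [ohr] -> 11 lines: gvp ioiav zefr fbq ohr zbhaf kod nhmi blk pvtyb ukq
Hunk 5: at line 7 remove [blk] add [bkse] -> 11 lines: gvp ioiav zefr fbq ohr zbhaf kod nhmi bkse pvtyb ukq

Answer: gvp
ioiav
zefr
fbq
ohr
zbhaf
kod
nhmi
bkse
pvtyb
ukq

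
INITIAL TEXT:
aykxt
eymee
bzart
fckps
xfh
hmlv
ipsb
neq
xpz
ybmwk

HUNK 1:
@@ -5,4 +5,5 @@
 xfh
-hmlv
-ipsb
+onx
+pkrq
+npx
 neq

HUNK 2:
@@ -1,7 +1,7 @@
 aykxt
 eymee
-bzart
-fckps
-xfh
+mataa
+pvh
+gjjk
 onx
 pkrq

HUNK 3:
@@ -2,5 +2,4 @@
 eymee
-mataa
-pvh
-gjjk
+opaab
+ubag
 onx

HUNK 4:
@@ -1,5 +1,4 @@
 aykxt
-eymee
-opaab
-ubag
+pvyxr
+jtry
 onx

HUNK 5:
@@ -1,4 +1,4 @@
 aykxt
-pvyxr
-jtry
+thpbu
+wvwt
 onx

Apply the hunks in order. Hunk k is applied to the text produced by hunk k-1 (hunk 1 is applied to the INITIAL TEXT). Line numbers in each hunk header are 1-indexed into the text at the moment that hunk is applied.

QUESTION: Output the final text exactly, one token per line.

Answer: aykxt
thpbu
wvwt
onx
pkrq
npx
neq
xpz
ybmwk

Derivation:
Hunk 1: at line 5 remove [hmlv,ipsb] add [onx,pkrq,npx] -> 11 lines: aykxt eymee bzart fckps xfh onx pkrq npx neq xpz ybmwk
Hunk 2: at line 1 remove [bzart,fckps,xfh] add [mataa,pvh,gjjk] -> 11 lines: aykxt eymee mataa pvh gjjk onx pkrq npx neq xpz ybmwk
Hunk 3: at line 2 remove [mataa,pvh,gjjk] add [opaab,ubag] -> 10 lines: aykxt eymee opaab ubag onx pkrq npx neq xpz ybmwk
Hunk 4: at line 1 remove [eymee,opaab,ubag] add [pvyxr,jtry] -> 9 lines: aykxt pvyxr jtry onx pkrq npx neq xpz ybmwk
Hunk 5: at line 1 remove [pvyxr,jtry] add [thpbu,wvwt] -> 9 lines: aykxt thpbu wvwt onx pkrq npx neq xpz ybmwk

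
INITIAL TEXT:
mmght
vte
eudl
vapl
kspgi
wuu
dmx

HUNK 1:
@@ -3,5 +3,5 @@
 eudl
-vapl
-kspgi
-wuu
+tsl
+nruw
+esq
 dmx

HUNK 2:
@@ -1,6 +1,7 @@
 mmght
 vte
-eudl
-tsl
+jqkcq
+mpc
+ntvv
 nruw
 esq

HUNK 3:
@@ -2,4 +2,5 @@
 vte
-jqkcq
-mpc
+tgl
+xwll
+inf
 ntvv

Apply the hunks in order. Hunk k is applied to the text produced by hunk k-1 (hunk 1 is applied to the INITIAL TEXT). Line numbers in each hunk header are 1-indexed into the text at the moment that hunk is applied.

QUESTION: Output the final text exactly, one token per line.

Answer: mmght
vte
tgl
xwll
inf
ntvv
nruw
esq
dmx

Derivation:
Hunk 1: at line 3 remove [vapl,kspgi,wuu] add [tsl,nruw,esq] -> 7 lines: mmght vte eudl tsl nruw esq dmx
Hunk 2: at line 1 remove [eudl,tsl] add [jqkcq,mpc,ntvv] -> 8 lines: mmght vte jqkcq mpc ntvv nruw esq dmx
Hunk 3: at line 2 remove [jqkcq,mpc] add [tgl,xwll,inf] -> 9 lines: mmght vte tgl xwll inf ntvv nruw esq dmx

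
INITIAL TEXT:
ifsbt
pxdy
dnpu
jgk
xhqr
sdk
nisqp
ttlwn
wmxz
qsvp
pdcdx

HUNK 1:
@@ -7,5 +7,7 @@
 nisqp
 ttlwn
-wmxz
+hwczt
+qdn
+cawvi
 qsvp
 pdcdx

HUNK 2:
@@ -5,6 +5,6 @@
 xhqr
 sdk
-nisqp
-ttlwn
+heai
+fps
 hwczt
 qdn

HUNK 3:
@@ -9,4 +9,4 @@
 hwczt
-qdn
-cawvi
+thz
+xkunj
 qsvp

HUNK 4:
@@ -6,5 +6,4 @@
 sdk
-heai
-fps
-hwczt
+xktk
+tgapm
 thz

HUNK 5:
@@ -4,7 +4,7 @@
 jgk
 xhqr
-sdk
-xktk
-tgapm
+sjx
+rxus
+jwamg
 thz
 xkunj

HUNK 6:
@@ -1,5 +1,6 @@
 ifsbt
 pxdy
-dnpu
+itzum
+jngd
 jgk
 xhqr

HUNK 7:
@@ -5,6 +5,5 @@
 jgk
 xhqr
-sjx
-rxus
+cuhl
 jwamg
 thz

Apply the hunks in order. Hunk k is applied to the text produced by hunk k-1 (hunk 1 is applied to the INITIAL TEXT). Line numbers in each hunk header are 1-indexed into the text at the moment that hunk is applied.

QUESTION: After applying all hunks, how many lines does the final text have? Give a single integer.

Answer: 12

Derivation:
Hunk 1: at line 7 remove [wmxz] add [hwczt,qdn,cawvi] -> 13 lines: ifsbt pxdy dnpu jgk xhqr sdk nisqp ttlwn hwczt qdn cawvi qsvp pdcdx
Hunk 2: at line 5 remove [nisqp,ttlwn] add [heai,fps] -> 13 lines: ifsbt pxdy dnpu jgk xhqr sdk heai fps hwczt qdn cawvi qsvp pdcdx
Hunk 3: at line 9 remove [qdn,cawvi] add [thz,xkunj] -> 13 lines: ifsbt pxdy dnpu jgk xhqr sdk heai fps hwczt thz xkunj qsvp pdcdx
Hunk 4: at line 6 remove [heai,fps,hwczt] add [xktk,tgapm] -> 12 lines: ifsbt pxdy dnpu jgk xhqr sdk xktk tgapm thz xkunj qsvp pdcdx
Hunk 5: at line 4 remove [sdk,xktk,tgapm] add [sjx,rxus,jwamg] -> 12 lines: ifsbt pxdy dnpu jgk xhqr sjx rxus jwamg thz xkunj qsvp pdcdx
Hunk 6: at line 1 remove [dnpu] add [itzum,jngd] -> 13 lines: ifsbt pxdy itzum jngd jgk xhqr sjx rxus jwamg thz xkunj qsvp pdcdx
Hunk 7: at line 5 remove [sjx,rxus] add [cuhl] -> 12 lines: ifsbt pxdy itzum jngd jgk xhqr cuhl jwamg thz xkunj qsvp pdcdx
Final line count: 12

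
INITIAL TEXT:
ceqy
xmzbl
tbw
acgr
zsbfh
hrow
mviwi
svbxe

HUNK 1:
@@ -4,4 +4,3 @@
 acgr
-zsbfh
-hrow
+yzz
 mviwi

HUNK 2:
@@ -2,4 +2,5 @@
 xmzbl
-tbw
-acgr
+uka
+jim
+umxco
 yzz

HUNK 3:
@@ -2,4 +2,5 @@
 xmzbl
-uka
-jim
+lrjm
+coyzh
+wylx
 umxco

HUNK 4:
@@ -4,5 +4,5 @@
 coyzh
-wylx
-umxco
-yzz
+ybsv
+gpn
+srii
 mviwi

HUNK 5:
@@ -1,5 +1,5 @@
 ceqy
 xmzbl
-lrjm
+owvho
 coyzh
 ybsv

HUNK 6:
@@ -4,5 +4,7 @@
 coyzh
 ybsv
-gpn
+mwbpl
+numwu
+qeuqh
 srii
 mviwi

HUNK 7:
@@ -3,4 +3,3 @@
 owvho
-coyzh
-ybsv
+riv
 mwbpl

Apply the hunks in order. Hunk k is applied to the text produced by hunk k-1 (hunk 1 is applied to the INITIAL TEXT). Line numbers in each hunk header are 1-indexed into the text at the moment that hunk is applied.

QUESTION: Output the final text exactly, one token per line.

Answer: ceqy
xmzbl
owvho
riv
mwbpl
numwu
qeuqh
srii
mviwi
svbxe

Derivation:
Hunk 1: at line 4 remove [zsbfh,hrow] add [yzz] -> 7 lines: ceqy xmzbl tbw acgr yzz mviwi svbxe
Hunk 2: at line 2 remove [tbw,acgr] add [uka,jim,umxco] -> 8 lines: ceqy xmzbl uka jim umxco yzz mviwi svbxe
Hunk 3: at line 2 remove [uka,jim] add [lrjm,coyzh,wylx] -> 9 lines: ceqy xmzbl lrjm coyzh wylx umxco yzz mviwi svbxe
Hunk 4: at line 4 remove [wylx,umxco,yzz] add [ybsv,gpn,srii] -> 9 lines: ceqy xmzbl lrjm coyzh ybsv gpn srii mviwi svbxe
Hunk 5: at line 1 remove [lrjm] add [owvho] -> 9 lines: ceqy xmzbl owvho coyzh ybsv gpn srii mviwi svbxe
Hunk 6: at line 4 remove [gpn] add [mwbpl,numwu,qeuqh] -> 11 lines: ceqy xmzbl owvho coyzh ybsv mwbpl numwu qeuqh srii mviwi svbxe
Hunk 7: at line 3 remove [coyzh,ybsv] add [riv] -> 10 lines: ceqy xmzbl owvho riv mwbpl numwu qeuqh srii mviwi svbxe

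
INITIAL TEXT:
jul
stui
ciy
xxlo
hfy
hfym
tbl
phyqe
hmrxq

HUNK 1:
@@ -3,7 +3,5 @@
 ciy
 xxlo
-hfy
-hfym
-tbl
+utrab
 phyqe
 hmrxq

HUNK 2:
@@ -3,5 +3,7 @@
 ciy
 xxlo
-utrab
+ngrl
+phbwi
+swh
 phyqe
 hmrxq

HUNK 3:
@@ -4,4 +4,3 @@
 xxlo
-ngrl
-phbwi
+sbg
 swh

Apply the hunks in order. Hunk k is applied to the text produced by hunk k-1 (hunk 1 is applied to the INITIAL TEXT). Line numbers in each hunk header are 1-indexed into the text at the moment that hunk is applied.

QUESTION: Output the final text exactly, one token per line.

Answer: jul
stui
ciy
xxlo
sbg
swh
phyqe
hmrxq

Derivation:
Hunk 1: at line 3 remove [hfy,hfym,tbl] add [utrab] -> 7 lines: jul stui ciy xxlo utrab phyqe hmrxq
Hunk 2: at line 3 remove [utrab] add [ngrl,phbwi,swh] -> 9 lines: jul stui ciy xxlo ngrl phbwi swh phyqe hmrxq
Hunk 3: at line 4 remove [ngrl,phbwi] add [sbg] -> 8 lines: jul stui ciy xxlo sbg swh phyqe hmrxq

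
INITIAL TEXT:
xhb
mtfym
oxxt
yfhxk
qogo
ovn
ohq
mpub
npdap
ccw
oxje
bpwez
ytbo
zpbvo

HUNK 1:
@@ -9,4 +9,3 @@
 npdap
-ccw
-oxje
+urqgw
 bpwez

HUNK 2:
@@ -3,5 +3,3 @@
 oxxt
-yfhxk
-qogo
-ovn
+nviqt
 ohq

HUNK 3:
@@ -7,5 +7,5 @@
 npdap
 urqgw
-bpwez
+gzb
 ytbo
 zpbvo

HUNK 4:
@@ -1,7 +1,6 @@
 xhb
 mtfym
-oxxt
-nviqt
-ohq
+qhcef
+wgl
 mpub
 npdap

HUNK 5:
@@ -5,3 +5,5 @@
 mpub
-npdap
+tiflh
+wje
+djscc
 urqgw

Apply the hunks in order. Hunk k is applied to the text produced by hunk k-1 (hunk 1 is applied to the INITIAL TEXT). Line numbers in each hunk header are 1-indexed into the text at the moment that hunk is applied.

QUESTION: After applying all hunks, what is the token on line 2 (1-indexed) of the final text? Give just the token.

Hunk 1: at line 9 remove [ccw,oxje] add [urqgw] -> 13 lines: xhb mtfym oxxt yfhxk qogo ovn ohq mpub npdap urqgw bpwez ytbo zpbvo
Hunk 2: at line 3 remove [yfhxk,qogo,ovn] add [nviqt] -> 11 lines: xhb mtfym oxxt nviqt ohq mpub npdap urqgw bpwez ytbo zpbvo
Hunk 3: at line 7 remove [bpwez] add [gzb] -> 11 lines: xhb mtfym oxxt nviqt ohq mpub npdap urqgw gzb ytbo zpbvo
Hunk 4: at line 1 remove [oxxt,nviqt,ohq] add [qhcef,wgl] -> 10 lines: xhb mtfym qhcef wgl mpub npdap urqgw gzb ytbo zpbvo
Hunk 5: at line 5 remove [npdap] add [tiflh,wje,djscc] -> 12 lines: xhb mtfym qhcef wgl mpub tiflh wje djscc urqgw gzb ytbo zpbvo
Final line 2: mtfym

Answer: mtfym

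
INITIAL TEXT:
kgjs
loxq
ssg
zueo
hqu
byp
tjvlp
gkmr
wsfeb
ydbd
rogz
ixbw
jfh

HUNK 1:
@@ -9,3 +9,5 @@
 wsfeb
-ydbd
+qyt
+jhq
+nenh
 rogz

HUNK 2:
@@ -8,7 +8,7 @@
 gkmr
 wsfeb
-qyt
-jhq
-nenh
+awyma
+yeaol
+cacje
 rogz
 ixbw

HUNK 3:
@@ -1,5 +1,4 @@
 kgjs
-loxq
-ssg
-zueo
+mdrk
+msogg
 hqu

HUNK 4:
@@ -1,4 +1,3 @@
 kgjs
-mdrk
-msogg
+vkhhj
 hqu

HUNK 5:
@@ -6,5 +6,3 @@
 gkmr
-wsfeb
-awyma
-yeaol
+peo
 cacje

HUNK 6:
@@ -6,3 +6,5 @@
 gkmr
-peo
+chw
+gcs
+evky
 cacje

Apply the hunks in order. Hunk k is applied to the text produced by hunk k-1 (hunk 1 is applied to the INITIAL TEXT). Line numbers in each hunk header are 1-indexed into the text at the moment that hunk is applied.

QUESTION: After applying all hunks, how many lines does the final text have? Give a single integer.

Answer: 13

Derivation:
Hunk 1: at line 9 remove [ydbd] add [qyt,jhq,nenh] -> 15 lines: kgjs loxq ssg zueo hqu byp tjvlp gkmr wsfeb qyt jhq nenh rogz ixbw jfh
Hunk 2: at line 8 remove [qyt,jhq,nenh] add [awyma,yeaol,cacje] -> 15 lines: kgjs loxq ssg zueo hqu byp tjvlp gkmr wsfeb awyma yeaol cacje rogz ixbw jfh
Hunk 3: at line 1 remove [loxq,ssg,zueo] add [mdrk,msogg] -> 14 lines: kgjs mdrk msogg hqu byp tjvlp gkmr wsfeb awyma yeaol cacje rogz ixbw jfh
Hunk 4: at line 1 remove [mdrk,msogg] add [vkhhj] -> 13 lines: kgjs vkhhj hqu byp tjvlp gkmr wsfeb awyma yeaol cacje rogz ixbw jfh
Hunk 5: at line 6 remove [wsfeb,awyma,yeaol] add [peo] -> 11 lines: kgjs vkhhj hqu byp tjvlp gkmr peo cacje rogz ixbw jfh
Hunk 6: at line 6 remove [peo] add [chw,gcs,evky] -> 13 lines: kgjs vkhhj hqu byp tjvlp gkmr chw gcs evky cacje rogz ixbw jfh
Final line count: 13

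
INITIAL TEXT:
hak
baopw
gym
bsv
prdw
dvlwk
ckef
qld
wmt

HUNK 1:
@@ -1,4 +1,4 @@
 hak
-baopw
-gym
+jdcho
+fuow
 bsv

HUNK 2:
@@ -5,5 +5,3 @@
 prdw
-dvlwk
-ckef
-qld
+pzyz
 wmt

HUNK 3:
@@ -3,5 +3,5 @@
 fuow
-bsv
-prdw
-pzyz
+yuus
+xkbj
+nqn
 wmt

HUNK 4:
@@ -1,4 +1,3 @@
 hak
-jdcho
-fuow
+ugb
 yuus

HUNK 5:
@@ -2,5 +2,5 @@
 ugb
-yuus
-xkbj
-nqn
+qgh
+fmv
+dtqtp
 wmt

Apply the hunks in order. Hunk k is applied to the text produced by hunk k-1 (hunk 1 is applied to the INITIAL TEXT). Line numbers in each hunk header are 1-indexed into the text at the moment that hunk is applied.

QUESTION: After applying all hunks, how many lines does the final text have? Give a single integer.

Hunk 1: at line 1 remove [baopw,gym] add [jdcho,fuow] -> 9 lines: hak jdcho fuow bsv prdw dvlwk ckef qld wmt
Hunk 2: at line 5 remove [dvlwk,ckef,qld] add [pzyz] -> 7 lines: hak jdcho fuow bsv prdw pzyz wmt
Hunk 3: at line 3 remove [bsv,prdw,pzyz] add [yuus,xkbj,nqn] -> 7 lines: hak jdcho fuow yuus xkbj nqn wmt
Hunk 4: at line 1 remove [jdcho,fuow] add [ugb] -> 6 lines: hak ugb yuus xkbj nqn wmt
Hunk 5: at line 2 remove [yuus,xkbj,nqn] add [qgh,fmv,dtqtp] -> 6 lines: hak ugb qgh fmv dtqtp wmt
Final line count: 6

Answer: 6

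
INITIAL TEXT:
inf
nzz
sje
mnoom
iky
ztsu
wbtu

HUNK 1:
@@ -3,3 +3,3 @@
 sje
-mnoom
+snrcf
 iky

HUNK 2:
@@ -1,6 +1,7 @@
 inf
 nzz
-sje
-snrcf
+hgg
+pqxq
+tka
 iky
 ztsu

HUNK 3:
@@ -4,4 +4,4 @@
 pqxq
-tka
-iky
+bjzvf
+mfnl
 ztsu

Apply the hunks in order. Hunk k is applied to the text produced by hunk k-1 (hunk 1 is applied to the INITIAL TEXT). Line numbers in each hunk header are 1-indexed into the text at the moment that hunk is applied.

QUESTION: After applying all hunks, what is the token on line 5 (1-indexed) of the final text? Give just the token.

Hunk 1: at line 3 remove [mnoom] add [snrcf] -> 7 lines: inf nzz sje snrcf iky ztsu wbtu
Hunk 2: at line 1 remove [sje,snrcf] add [hgg,pqxq,tka] -> 8 lines: inf nzz hgg pqxq tka iky ztsu wbtu
Hunk 3: at line 4 remove [tka,iky] add [bjzvf,mfnl] -> 8 lines: inf nzz hgg pqxq bjzvf mfnl ztsu wbtu
Final line 5: bjzvf

Answer: bjzvf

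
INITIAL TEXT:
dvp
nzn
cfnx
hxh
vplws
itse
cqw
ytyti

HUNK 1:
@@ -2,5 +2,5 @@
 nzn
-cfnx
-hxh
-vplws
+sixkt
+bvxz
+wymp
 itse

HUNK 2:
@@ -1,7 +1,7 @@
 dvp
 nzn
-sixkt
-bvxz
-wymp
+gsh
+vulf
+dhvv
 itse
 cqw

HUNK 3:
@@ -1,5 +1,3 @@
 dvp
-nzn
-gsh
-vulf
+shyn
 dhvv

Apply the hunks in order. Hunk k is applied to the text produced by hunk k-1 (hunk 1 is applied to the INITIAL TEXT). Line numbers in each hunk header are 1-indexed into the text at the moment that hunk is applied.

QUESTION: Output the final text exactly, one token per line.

Hunk 1: at line 2 remove [cfnx,hxh,vplws] add [sixkt,bvxz,wymp] -> 8 lines: dvp nzn sixkt bvxz wymp itse cqw ytyti
Hunk 2: at line 1 remove [sixkt,bvxz,wymp] add [gsh,vulf,dhvv] -> 8 lines: dvp nzn gsh vulf dhvv itse cqw ytyti
Hunk 3: at line 1 remove [nzn,gsh,vulf] add [shyn] -> 6 lines: dvp shyn dhvv itse cqw ytyti

Answer: dvp
shyn
dhvv
itse
cqw
ytyti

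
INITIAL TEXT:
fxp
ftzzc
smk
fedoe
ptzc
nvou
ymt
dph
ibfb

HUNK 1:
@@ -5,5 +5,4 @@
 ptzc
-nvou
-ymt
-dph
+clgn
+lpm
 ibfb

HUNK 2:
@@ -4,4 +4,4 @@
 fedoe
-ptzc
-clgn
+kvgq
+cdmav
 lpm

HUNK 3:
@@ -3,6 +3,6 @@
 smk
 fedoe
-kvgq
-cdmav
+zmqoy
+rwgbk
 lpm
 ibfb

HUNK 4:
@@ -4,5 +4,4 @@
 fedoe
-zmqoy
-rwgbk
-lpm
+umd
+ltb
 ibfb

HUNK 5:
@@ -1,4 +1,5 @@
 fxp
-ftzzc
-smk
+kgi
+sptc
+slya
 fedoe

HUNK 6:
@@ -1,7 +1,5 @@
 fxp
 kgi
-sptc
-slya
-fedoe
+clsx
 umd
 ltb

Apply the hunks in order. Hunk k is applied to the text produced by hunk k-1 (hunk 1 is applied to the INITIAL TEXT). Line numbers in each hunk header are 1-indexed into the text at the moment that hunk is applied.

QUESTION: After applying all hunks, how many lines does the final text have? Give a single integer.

Answer: 6

Derivation:
Hunk 1: at line 5 remove [nvou,ymt,dph] add [clgn,lpm] -> 8 lines: fxp ftzzc smk fedoe ptzc clgn lpm ibfb
Hunk 2: at line 4 remove [ptzc,clgn] add [kvgq,cdmav] -> 8 lines: fxp ftzzc smk fedoe kvgq cdmav lpm ibfb
Hunk 3: at line 3 remove [kvgq,cdmav] add [zmqoy,rwgbk] -> 8 lines: fxp ftzzc smk fedoe zmqoy rwgbk lpm ibfb
Hunk 4: at line 4 remove [zmqoy,rwgbk,lpm] add [umd,ltb] -> 7 lines: fxp ftzzc smk fedoe umd ltb ibfb
Hunk 5: at line 1 remove [ftzzc,smk] add [kgi,sptc,slya] -> 8 lines: fxp kgi sptc slya fedoe umd ltb ibfb
Hunk 6: at line 1 remove [sptc,slya,fedoe] add [clsx] -> 6 lines: fxp kgi clsx umd ltb ibfb
Final line count: 6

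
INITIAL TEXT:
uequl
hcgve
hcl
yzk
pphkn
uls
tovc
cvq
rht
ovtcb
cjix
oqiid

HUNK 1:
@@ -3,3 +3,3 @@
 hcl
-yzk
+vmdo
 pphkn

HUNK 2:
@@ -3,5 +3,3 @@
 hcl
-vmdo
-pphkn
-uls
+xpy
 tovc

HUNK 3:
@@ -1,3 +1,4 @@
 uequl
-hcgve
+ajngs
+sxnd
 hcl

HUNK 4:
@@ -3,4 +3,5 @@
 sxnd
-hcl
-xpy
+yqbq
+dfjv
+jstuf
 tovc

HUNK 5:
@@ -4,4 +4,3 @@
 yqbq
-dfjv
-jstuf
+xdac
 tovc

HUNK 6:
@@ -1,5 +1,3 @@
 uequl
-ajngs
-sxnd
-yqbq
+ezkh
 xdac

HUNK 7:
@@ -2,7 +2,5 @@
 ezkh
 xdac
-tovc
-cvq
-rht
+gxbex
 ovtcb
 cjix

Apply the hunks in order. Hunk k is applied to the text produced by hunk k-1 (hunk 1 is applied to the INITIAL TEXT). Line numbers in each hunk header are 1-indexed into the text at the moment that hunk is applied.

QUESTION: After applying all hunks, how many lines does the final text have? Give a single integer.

Hunk 1: at line 3 remove [yzk] add [vmdo] -> 12 lines: uequl hcgve hcl vmdo pphkn uls tovc cvq rht ovtcb cjix oqiid
Hunk 2: at line 3 remove [vmdo,pphkn,uls] add [xpy] -> 10 lines: uequl hcgve hcl xpy tovc cvq rht ovtcb cjix oqiid
Hunk 3: at line 1 remove [hcgve] add [ajngs,sxnd] -> 11 lines: uequl ajngs sxnd hcl xpy tovc cvq rht ovtcb cjix oqiid
Hunk 4: at line 3 remove [hcl,xpy] add [yqbq,dfjv,jstuf] -> 12 lines: uequl ajngs sxnd yqbq dfjv jstuf tovc cvq rht ovtcb cjix oqiid
Hunk 5: at line 4 remove [dfjv,jstuf] add [xdac] -> 11 lines: uequl ajngs sxnd yqbq xdac tovc cvq rht ovtcb cjix oqiid
Hunk 6: at line 1 remove [ajngs,sxnd,yqbq] add [ezkh] -> 9 lines: uequl ezkh xdac tovc cvq rht ovtcb cjix oqiid
Hunk 7: at line 2 remove [tovc,cvq,rht] add [gxbex] -> 7 lines: uequl ezkh xdac gxbex ovtcb cjix oqiid
Final line count: 7

Answer: 7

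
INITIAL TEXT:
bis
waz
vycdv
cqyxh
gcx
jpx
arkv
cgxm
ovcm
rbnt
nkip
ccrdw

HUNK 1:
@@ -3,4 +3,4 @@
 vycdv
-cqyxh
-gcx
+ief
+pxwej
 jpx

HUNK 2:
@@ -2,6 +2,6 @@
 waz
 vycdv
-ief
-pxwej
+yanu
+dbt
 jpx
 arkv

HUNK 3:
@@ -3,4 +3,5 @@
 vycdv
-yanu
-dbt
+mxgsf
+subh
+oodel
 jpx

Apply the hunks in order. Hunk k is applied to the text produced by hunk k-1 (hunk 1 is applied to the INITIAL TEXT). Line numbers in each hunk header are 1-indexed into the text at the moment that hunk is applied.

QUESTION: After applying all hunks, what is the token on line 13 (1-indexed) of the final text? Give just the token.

Answer: ccrdw

Derivation:
Hunk 1: at line 3 remove [cqyxh,gcx] add [ief,pxwej] -> 12 lines: bis waz vycdv ief pxwej jpx arkv cgxm ovcm rbnt nkip ccrdw
Hunk 2: at line 2 remove [ief,pxwej] add [yanu,dbt] -> 12 lines: bis waz vycdv yanu dbt jpx arkv cgxm ovcm rbnt nkip ccrdw
Hunk 3: at line 3 remove [yanu,dbt] add [mxgsf,subh,oodel] -> 13 lines: bis waz vycdv mxgsf subh oodel jpx arkv cgxm ovcm rbnt nkip ccrdw
Final line 13: ccrdw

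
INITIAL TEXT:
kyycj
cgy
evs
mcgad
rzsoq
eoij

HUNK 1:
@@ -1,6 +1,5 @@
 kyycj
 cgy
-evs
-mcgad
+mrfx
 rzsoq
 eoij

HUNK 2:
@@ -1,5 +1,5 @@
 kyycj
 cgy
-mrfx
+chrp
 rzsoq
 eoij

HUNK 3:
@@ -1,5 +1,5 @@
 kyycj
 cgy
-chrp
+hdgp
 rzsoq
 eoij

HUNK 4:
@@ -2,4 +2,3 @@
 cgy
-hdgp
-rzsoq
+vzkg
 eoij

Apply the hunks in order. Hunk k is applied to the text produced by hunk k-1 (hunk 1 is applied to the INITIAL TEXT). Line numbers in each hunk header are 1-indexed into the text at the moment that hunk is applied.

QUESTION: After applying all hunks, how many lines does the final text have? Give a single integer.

Answer: 4

Derivation:
Hunk 1: at line 1 remove [evs,mcgad] add [mrfx] -> 5 lines: kyycj cgy mrfx rzsoq eoij
Hunk 2: at line 1 remove [mrfx] add [chrp] -> 5 lines: kyycj cgy chrp rzsoq eoij
Hunk 3: at line 1 remove [chrp] add [hdgp] -> 5 lines: kyycj cgy hdgp rzsoq eoij
Hunk 4: at line 2 remove [hdgp,rzsoq] add [vzkg] -> 4 lines: kyycj cgy vzkg eoij
Final line count: 4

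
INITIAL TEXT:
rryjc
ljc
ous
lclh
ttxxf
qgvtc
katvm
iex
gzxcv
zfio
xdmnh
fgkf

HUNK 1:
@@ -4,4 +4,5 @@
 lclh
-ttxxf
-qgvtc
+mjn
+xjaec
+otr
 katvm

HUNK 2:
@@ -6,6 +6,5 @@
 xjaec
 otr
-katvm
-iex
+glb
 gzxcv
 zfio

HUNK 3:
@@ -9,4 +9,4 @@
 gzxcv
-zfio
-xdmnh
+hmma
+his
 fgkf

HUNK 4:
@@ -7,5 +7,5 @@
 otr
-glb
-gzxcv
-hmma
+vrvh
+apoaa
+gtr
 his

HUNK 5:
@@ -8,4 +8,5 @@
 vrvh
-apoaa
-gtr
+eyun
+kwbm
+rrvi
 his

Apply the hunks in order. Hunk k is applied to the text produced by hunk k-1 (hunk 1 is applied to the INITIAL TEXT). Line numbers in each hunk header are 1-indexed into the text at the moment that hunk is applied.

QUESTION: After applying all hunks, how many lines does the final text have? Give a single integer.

Hunk 1: at line 4 remove [ttxxf,qgvtc] add [mjn,xjaec,otr] -> 13 lines: rryjc ljc ous lclh mjn xjaec otr katvm iex gzxcv zfio xdmnh fgkf
Hunk 2: at line 6 remove [katvm,iex] add [glb] -> 12 lines: rryjc ljc ous lclh mjn xjaec otr glb gzxcv zfio xdmnh fgkf
Hunk 3: at line 9 remove [zfio,xdmnh] add [hmma,his] -> 12 lines: rryjc ljc ous lclh mjn xjaec otr glb gzxcv hmma his fgkf
Hunk 4: at line 7 remove [glb,gzxcv,hmma] add [vrvh,apoaa,gtr] -> 12 lines: rryjc ljc ous lclh mjn xjaec otr vrvh apoaa gtr his fgkf
Hunk 5: at line 8 remove [apoaa,gtr] add [eyun,kwbm,rrvi] -> 13 lines: rryjc ljc ous lclh mjn xjaec otr vrvh eyun kwbm rrvi his fgkf
Final line count: 13

Answer: 13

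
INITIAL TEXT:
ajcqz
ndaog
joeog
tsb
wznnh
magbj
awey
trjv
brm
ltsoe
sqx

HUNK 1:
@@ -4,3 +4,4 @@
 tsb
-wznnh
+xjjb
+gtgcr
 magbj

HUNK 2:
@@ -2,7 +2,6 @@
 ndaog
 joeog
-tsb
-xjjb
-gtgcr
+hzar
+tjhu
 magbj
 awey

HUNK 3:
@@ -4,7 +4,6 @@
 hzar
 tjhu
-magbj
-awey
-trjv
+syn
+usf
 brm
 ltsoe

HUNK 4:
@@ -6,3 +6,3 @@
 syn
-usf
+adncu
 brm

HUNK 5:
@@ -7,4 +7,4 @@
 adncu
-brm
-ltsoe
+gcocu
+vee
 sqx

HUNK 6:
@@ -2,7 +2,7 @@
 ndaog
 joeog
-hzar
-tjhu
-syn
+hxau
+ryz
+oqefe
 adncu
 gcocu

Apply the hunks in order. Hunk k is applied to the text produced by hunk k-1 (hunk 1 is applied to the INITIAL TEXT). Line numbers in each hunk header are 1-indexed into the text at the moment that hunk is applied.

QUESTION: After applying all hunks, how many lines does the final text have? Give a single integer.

Answer: 10

Derivation:
Hunk 1: at line 4 remove [wznnh] add [xjjb,gtgcr] -> 12 lines: ajcqz ndaog joeog tsb xjjb gtgcr magbj awey trjv brm ltsoe sqx
Hunk 2: at line 2 remove [tsb,xjjb,gtgcr] add [hzar,tjhu] -> 11 lines: ajcqz ndaog joeog hzar tjhu magbj awey trjv brm ltsoe sqx
Hunk 3: at line 4 remove [magbj,awey,trjv] add [syn,usf] -> 10 lines: ajcqz ndaog joeog hzar tjhu syn usf brm ltsoe sqx
Hunk 4: at line 6 remove [usf] add [adncu] -> 10 lines: ajcqz ndaog joeog hzar tjhu syn adncu brm ltsoe sqx
Hunk 5: at line 7 remove [brm,ltsoe] add [gcocu,vee] -> 10 lines: ajcqz ndaog joeog hzar tjhu syn adncu gcocu vee sqx
Hunk 6: at line 2 remove [hzar,tjhu,syn] add [hxau,ryz,oqefe] -> 10 lines: ajcqz ndaog joeog hxau ryz oqefe adncu gcocu vee sqx
Final line count: 10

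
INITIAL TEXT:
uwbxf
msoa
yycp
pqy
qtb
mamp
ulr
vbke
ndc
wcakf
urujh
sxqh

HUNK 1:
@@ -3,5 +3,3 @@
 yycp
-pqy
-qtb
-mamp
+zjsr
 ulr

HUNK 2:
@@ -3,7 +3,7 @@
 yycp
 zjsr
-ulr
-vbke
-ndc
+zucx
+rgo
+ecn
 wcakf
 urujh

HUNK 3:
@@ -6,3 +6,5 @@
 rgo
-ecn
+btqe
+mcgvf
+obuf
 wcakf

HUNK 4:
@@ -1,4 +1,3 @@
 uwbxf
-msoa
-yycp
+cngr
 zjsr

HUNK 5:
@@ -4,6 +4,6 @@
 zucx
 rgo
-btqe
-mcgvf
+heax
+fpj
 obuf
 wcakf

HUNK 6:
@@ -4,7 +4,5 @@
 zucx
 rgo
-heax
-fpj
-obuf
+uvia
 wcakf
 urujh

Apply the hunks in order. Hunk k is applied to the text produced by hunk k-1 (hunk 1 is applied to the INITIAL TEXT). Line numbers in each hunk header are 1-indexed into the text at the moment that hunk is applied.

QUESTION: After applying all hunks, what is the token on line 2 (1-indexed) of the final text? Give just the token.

Hunk 1: at line 3 remove [pqy,qtb,mamp] add [zjsr] -> 10 lines: uwbxf msoa yycp zjsr ulr vbke ndc wcakf urujh sxqh
Hunk 2: at line 3 remove [ulr,vbke,ndc] add [zucx,rgo,ecn] -> 10 lines: uwbxf msoa yycp zjsr zucx rgo ecn wcakf urujh sxqh
Hunk 3: at line 6 remove [ecn] add [btqe,mcgvf,obuf] -> 12 lines: uwbxf msoa yycp zjsr zucx rgo btqe mcgvf obuf wcakf urujh sxqh
Hunk 4: at line 1 remove [msoa,yycp] add [cngr] -> 11 lines: uwbxf cngr zjsr zucx rgo btqe mcgvf obuf wcakf urujh sxqh
Hunk 5: at line 4 remove [btqe,mcgvf] add [heax,fpj] -> 11 lines: uwbxf cngr zjsr zucx rgo heax fpj obuf wcakf urujh sxqh
Hunk 6: at line 4 remove [heax,fpj,obuf] add [uvia] -> 9 lines: uwbxf cngr zjsr zucx rgo uvia wcakf urujh sxqh
Final line 2: cngr

Answer: cngr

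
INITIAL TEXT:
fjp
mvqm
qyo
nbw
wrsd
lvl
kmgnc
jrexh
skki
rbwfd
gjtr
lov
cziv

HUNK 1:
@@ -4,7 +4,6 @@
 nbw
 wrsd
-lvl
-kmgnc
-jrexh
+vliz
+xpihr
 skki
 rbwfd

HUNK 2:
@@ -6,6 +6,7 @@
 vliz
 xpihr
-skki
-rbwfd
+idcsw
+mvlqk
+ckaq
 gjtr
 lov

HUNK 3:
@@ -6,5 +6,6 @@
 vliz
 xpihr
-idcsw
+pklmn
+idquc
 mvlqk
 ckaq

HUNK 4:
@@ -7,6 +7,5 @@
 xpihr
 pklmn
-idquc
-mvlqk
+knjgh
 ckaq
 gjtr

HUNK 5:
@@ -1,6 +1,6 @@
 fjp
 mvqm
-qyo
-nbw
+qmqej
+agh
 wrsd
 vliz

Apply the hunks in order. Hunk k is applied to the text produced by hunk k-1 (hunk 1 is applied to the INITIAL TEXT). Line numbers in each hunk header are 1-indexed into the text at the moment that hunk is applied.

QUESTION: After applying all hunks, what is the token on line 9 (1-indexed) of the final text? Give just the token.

Hunk 1: at line 4 remove [lvl,kmgnc,jrexh] add [vliz,xpihr] -> 12 lines: fjp mvqm qyo nbw wrsd vliz xpihr skki rbwfd gjtr lov cziv
Hunk 2: at line 6 remove [skki,rbwfd] add [idcsw,mvlqk,ckaq] -> 13 lines: fjp mvqm qyo nbw wrsd vliz xpihr idcsw mvlqk ckaq gjtr lov cziv
Hunk 3: at line 6 remove [idcsw] add [pklmn,idquc] -> 14 lines: fjp mvqm qyo nbw wrsd vliz xpihr pklmn idquc mvlqk ckaq gjtr lov cziv
Hunk 4: at line 7 remove [idquc,mvlqk] add [knjgh] -> 13 lines: fjp mvqm qyo nbw wrsd vliz xpihr pklmn knjgh ckaq gjtr lov cziv
Hunk 5: at line 1 remove [qyo,nbw] add [qmqej,agh] -> 13 lines: fjp mvqm qmqej agh wrsd vliz xpihr pklmn knjgh ckaq gjtr lov cziv
Final line 9: knjgh

Answer: knjgh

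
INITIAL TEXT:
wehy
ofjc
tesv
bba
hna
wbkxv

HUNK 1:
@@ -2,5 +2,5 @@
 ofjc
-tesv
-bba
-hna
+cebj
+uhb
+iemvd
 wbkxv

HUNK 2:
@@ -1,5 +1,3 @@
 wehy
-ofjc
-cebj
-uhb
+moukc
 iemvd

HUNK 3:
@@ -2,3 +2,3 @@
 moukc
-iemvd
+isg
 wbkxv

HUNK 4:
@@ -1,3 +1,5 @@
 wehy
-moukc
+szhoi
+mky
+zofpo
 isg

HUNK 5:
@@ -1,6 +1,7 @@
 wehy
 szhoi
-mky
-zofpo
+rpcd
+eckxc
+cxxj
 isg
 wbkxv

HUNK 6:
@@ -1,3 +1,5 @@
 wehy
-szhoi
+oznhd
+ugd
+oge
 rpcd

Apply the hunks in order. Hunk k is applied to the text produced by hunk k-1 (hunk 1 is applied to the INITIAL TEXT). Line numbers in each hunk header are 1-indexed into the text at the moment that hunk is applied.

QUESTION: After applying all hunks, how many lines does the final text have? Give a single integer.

Answer: 9

Derivation:
Hunk 1: at line 2 remove [tesv,bba,hna] add [cebj,uhb,iemvd] -> 6 lines: wehy ofjc cebj uhb iemvd wbkxv
Hunk 2: at line 1 remove [ofjc,cebj,uhb] add [moukc] -> 4 lines: wehy moukc iemvd wbkxv
Hunk 3: at line 2 remove [iemvd] add [isg] -> 4 lines: wehy moukc isg wbkxv
Hunk 4: at line 1 remove [moukc] add [szhoi,mky,zofpo] -> 6 lines: wehy szhoi mky zofpo isg wbkxv
Hunk 5: at line 1 remove [mky,zofpo] add [rpcd,eckxc,cxxj] -> 7 lines: wehy szhoi rpcd eckxc cxxj isg wbkxv
Hunk 6: at line 1 remove [szhoi] add [oznhd,ugd,oge] -> 9 lines: wehy oznhd ugd oge rpcd eckxc cxxj isg wbkxv
Final line count: 9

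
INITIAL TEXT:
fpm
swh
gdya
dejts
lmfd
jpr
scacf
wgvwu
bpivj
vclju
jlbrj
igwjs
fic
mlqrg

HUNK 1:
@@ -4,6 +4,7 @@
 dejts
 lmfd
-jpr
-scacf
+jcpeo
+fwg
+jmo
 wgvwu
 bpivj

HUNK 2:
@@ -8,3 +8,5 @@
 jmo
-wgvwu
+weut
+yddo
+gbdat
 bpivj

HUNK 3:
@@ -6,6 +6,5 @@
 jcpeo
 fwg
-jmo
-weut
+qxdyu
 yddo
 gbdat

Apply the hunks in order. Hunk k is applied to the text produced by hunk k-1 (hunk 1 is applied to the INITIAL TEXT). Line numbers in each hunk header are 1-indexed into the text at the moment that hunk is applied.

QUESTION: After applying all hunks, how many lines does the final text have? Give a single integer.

Answer: 16

Derivation:
Hunk 1: at line 4 remove [jpr,scacf] add [jcpeo,fwg,jmo] -> 15 lines: fpm swh gdya dejts lmfd jcpeo fwg jmo wgvwu bpivj vclju jlbrj igwjs fic mlqrg
Hunk 2: at line 8 remove [wgvwu] add [weut,yddo,gbdat] -> 17 lines: fpm swh gdya dejts lmfd jcpeo fwg jmo weut yddo gbdat bpivj vclju jlbrj igwjs fic mlqrg
Hunk 3: at line 6 remove [jmo,weut] add [qxdyu] -> 16 lines: fpm swh gdya dejts lmfd jcpeo fwg qxdyu yddo gbdat bpivj vclju jlbrj igwjs fic mlqrg
Final line count: 16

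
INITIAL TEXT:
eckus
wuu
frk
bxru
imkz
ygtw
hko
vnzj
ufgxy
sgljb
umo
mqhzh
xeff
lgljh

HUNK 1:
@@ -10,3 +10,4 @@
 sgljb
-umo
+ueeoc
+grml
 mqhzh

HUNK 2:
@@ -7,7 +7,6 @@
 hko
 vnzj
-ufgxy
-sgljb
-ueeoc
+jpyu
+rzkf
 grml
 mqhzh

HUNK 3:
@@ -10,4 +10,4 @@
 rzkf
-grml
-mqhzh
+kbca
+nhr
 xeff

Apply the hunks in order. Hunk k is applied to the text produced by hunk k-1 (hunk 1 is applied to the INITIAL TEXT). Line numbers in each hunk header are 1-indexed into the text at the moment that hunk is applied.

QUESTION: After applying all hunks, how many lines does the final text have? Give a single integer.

Hunk 1: at line 10 remove [umo] add [ueeoc,grml] -> 15 lines: eckus wuu frk bxru imkz ygtw hko vnzj ufgxy sgljb ueeoc grml mqhzh xeff lgljh
Hunk 2: at line 7 remove [ufgxy,sgljb,ueeoc] add [jpyu,rzkf] -> 14 lines: eckus wuu frk bxru imkz ygtw hko vnzj jpyu rzkf grml mqhzh xeff lgljh
Hunk 3: at line 10 remove [grml,mqhzh] add [kbca,nhr] -> 14 lines: eckus wuu frk bxru imkz ygtw hko vnzj jpyu rzkf kbca nhr xeff lgljh
Final line count: 14

Answer: 14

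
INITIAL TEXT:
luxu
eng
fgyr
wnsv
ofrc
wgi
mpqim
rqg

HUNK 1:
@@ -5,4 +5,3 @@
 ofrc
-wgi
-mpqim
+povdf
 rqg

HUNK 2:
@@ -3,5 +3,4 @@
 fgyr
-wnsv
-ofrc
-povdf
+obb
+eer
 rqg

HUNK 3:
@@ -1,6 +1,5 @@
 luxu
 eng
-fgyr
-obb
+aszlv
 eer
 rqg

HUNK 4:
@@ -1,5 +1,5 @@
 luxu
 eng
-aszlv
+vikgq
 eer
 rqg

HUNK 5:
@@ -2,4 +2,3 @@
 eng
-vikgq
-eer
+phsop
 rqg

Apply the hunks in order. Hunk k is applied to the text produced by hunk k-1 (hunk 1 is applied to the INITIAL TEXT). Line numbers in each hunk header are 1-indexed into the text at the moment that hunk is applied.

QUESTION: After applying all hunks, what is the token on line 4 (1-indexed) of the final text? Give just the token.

Answer: rqg

Derivation:
Hunk 1: at line 5 remove [wgi,mpqim] add [povdf] -> 7 lines: luxu eng fgyr wnsv ofrc povdf rqg
Hunk 2: at line 3 remove [wnsv,ofrc,povdf] add [obb,eer] -> 6 lines: luxu eng fgyr obb eer rqg
Hunk 3: at line 1 remove [fgyr,obb] add [aszlv] -> 5 lines: luxu eng aszlv eer rqg
Hunk 4: at line 1 remove [aszlv] add [vikgq] -> 5 lines: luxu eng vikgq eer rqg
Hunk 5: at line 2 remove [vikgq,eer] add [phsop] -> 4 lines: luxu eng phsop rqg
Final line 4: rqg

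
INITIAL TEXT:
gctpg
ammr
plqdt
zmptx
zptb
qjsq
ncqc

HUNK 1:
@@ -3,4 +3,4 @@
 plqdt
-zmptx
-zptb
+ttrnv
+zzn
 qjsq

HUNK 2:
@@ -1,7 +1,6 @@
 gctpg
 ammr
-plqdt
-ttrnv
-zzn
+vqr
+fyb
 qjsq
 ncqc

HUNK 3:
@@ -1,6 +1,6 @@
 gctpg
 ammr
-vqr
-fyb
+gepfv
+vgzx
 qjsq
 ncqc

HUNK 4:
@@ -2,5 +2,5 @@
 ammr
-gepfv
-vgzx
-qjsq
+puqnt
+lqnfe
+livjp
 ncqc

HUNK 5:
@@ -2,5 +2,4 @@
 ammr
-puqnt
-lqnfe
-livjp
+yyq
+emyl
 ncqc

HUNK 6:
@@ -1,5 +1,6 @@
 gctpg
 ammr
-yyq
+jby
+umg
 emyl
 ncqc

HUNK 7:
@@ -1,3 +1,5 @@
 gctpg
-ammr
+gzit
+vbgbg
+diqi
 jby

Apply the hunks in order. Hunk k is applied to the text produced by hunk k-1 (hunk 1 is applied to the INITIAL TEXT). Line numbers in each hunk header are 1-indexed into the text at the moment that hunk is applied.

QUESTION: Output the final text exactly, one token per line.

Hunk 1: at line 3 remove [zmptx,zptb] add [ttrnv,zzn] -> 7 lines: gctpg ammr plqdt ttrnv zzn qjsq ncqc
Hunk 2: at line 1 remove [plqdt,ttrnv,zzn] add [vqr,fyb] -> 6 lines: gctpg ammr vqr fyb qjsq ncqc
Hunk 3: at line 1 remove [vqr,fyb] add [gepfv,vgzx] -> 6 lines: gctpg ammr gepfv vgzx qjsq ncqc
Hunk 4: at line 2 remove [gepfv,vgzx,qjsq] add [puqnt,lqnfe,livjp] -> 6 lines: gctpg ammr puqnt lqnfe livjp ncqc
Hunk 5: at line 2 remove [puqnt,lqnfe,livjp] add [yyq,emyl] -> 5 lines: gctpg ammr yyq emyl ncqc
Hunk 6: at line 1 remove [yyq] add [jby,umg] -> 6 lines: gctpg ammr jby umg emyl ncqc
Hunk 7: at line 1 remove [ammr] add [gzit,vbgbg,diqi] -> 8 lines: gctpg gzit vbgbg diqi jby umg emyl ncqc

Answer: gctpg
gzit
vbgbg
diqi
jby
umg
emyl
ncqc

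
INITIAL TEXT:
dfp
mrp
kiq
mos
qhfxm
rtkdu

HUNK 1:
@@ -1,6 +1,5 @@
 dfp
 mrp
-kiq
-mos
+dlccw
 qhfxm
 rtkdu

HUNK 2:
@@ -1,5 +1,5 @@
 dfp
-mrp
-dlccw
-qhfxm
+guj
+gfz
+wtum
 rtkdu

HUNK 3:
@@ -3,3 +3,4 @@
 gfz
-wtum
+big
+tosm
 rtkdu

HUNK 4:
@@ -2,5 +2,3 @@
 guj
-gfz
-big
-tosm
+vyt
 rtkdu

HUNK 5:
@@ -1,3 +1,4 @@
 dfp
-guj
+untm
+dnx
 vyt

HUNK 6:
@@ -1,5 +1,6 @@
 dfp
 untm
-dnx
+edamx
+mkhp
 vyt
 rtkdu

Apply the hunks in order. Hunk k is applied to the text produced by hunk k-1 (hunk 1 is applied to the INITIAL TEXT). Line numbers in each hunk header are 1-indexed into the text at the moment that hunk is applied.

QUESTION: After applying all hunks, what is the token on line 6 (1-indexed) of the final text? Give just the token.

Answer: rtkdu

Derivation:
Hunk 1: at line 1 remove [kiq,mos] add [dlccw] -> 5 lines: dfp mrp dlccw qhfxm rtkdu
Hunk 2: at line 1 remove [mrp,dlccw,qhfxm] add [guj,gfz,wtum] -> 5 lines: dfp guj gfz wtum rtkdu
Hunk 3: at line 3 remove [wtum] add [big,tosm] -> 6 lines: dfp guj gfz big tosm rtkdu
Hunk 4: at line 2 remove [gfz,big,tosm] add [vyt] -> 4 lines: dfp guj vyt rtkdu
Hunk 5: at line 1 remove [guj] add [untm,dnx] -> 5 lines: dfp untm dnx vyt rtkdu
Hunk 6: at line 1 remove [dnx] add [edamx,mkhp] -> 6 lines: dfp untm edamx mkhp vyt rtkdu
Final line 6: rtkdu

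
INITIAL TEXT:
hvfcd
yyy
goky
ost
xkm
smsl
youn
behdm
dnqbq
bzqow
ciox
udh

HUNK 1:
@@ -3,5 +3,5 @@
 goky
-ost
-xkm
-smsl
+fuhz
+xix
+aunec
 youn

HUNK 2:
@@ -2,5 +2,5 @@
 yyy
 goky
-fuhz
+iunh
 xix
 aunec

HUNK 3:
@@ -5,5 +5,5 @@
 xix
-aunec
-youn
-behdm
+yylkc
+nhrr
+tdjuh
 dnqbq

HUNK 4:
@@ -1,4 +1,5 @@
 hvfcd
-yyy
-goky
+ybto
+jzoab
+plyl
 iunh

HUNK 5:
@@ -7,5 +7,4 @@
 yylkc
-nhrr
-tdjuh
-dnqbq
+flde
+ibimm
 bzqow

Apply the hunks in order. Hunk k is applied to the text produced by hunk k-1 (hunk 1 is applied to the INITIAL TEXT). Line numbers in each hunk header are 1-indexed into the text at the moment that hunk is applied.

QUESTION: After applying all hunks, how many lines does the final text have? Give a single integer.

Hunk 1: at line 3 remove [ost,xkm,smsl] add [fuhz,xix,aunec] -> 12 lines: hvfcd yyy goky fuhz xix aunec youn behdm dnqbq bzqow ciox udh
Hunk 2: at line 2 remove [fuhz] add [iunh] -> 12 lines: hvfcd yyy goky iunh xix aunec youn behdm dnqbq bzqow ciox udh
Hunk 3: at line 5 remove [aunec,youn,behdm] add [yylkc,nhrr,tdjuh] -> 12 lines: hvfcd yyy goky iunh xix yylkc nhrr tdjuh dnqbq bzqow ciox udh
Hunk 4: at line 1 remove [yyy,goky] add [ybto,jzoab,plyl] -> 13 lines: hvfcd ybto jzoab plyl iunh xix yylkc nhrr tdjuh dnqbq bzqow ciox udh
Hunk 5: at line 7 remove [nhrr,tdjuh,dnqbq] add [flde,ibimm] -> 12 lines: hvfcd ybto jzoab plyl iunh xix yylkc flde ibimm bzqow ciox udh
Final line count: 12

Answer: 12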